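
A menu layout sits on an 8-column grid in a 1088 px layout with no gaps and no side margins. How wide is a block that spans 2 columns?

272 px

8c = 1088 → c = 136 px.
2-column span = 2·136 = 272 px.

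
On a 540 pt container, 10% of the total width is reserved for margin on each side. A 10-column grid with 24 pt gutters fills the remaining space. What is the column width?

Each margin = 10% of 540 = 54 pt; content = 540 − 2·54 = 432 pt.
Subtracting 9 gutters of 24 leaves 216 for 10 columns, so c = 21.6 pt.

21.6 pt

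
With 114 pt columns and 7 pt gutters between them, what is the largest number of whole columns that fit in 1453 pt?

k columns need k·114 + (k−1)·7 = k·121 − 7.
k·121 − 7 ≤ 1453 → k ≤ 1460 / 121 ≈ 12.07, so k = 12.

12 columns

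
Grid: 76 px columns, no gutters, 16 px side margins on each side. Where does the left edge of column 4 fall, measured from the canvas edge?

244 px

Column 4 starts at margin + 3·(column + gutter) = 16 + 3·76 = 244 px.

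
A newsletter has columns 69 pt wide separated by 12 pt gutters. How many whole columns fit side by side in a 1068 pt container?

k columns need k·69 + (k−1)·12 = k·81 − 12.
k·81 − 12 ≤ 1068 → k ≤ 1080 / 81 ≈ 13.33, so k = 13.

13 columns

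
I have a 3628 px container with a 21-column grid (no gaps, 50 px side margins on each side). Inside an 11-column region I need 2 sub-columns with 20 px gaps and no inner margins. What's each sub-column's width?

914 px

Inside the margins: 3628 − 100 = 3528 px.
With no gaps, each column is 3528/21 = 168 px.
With no gaps, 11 columns span 11·168 = 1848 px.
2d + 1·20 = 1848 → 2d = 1828 → d = 914 px.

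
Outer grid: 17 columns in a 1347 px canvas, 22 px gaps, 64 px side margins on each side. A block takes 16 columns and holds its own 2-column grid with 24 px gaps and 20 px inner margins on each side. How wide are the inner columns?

541 px

Subtract both margins: 1347 − 2·64 = 1219 px.
1219 − 16·22 = 867; ÷17 gives c = 51 px.
16 columns plus 15 gaps: 816 + 330 = 1146 px.
Inner content = 1146 − 2·20 = 1106 px.
2d + 1·24 = 1106 → 2d = 1082 → d = 541 px.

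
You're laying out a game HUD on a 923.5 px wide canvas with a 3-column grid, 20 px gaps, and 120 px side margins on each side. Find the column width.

214.5 px

Subtract both margins: 923.5 − 2·120 = 683.5 px.
3c + 2·20 = 683.5 → 3c = 643.5 → c = 214.5 px.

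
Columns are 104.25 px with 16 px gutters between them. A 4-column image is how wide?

465 px

4 columns plus 3 gutters: 417 + 48 = 465 px.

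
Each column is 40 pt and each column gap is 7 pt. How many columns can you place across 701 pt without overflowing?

k columns need k·40 + (k−1)·7 = k·47 − 7.
k·47 − 7 ≤ 701 → k ≤ 708 / 47 ≈ 15.06, so k = 15.

15 columns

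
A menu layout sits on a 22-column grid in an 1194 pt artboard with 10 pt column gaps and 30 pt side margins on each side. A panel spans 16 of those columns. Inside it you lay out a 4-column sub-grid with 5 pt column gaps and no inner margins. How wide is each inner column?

Outer content = 1194 − 2·30 = 1134 pt.
1134 − 21·10 = 924; ÷22 gives c = 42 pt.
Span of 16: 16·42 + 15·10 = 672 + 150 = 822 pt.
822 − 3·5 = 807; ÷4 gives d = 201.75 pt.

201.75 pt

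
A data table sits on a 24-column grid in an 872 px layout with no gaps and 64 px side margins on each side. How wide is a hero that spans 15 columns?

465 px

Subtract both margins: 872 − 2·64 = 744 px.
24c = 744 → c = 31 px.
With no gaps, 15 columns span 15·31 = 465 px.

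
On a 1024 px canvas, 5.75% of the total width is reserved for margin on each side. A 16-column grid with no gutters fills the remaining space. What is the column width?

56.64 px

Each margin = 5.75% of 1024 = 58.88 px; content = 1024 − 2·58.88 = 906.24 px.
16c = 906.24 → c = 56.64 px.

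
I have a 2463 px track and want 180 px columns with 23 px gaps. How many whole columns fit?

Each extra column adds 180 + 23 = 203 px.
(2463 + 23) / 203 = 12.25, so 12 columns fit.

12 columns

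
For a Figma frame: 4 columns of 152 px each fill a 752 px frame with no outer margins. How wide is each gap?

48 px

4·152 + 3g = 752 → 3g = 144 → g = 48 px.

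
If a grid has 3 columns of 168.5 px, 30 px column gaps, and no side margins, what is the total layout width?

565.5 px

Summing: 505.5 + 60 = 565.5 px.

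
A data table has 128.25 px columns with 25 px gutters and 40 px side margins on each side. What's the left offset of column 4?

Before column 4: the margin + 3 columns + 3 gutters.
Offset = 40 + 3·(128.25 + 25) = 40 + 459.75 = 499.75 px.

499.75 px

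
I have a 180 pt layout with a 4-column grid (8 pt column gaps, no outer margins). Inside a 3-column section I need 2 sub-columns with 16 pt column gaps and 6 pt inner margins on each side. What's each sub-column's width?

180 − 3·8 = 156; ÷4 gives c = 39 pt.
3-column span = 3·39 + 2·8 = 133 pt.
Inner content = 133 − 2·6 = 121 pt.
121 − 1·16 = 105; ÷2 gives d = 52.5 pt.

52.5 pt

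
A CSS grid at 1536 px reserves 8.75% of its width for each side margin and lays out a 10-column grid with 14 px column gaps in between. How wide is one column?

114.12 px

1536 × (1 − 2·8.75%) = 1536 × 82.5% = 1267.2 px for the columns.
Subtracting 9 column gaps of 14 leaves 1141.2 for 10 columns, so c = 114.12 px.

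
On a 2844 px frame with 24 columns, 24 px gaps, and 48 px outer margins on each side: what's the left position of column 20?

Take off 96 px of margins, leaving 2748 px.
2748 − 23·24 = 2196; ÷24 gives c = 91.5 px.
Each column+gutter stride is 115.5 px; 19 of them past the 48 px margin is 48 + 2194.5 = 2242.5 px.

2242.5 px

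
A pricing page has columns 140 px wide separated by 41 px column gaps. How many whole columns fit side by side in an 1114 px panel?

6 columns: 6·140 + 5·41 = 1045 px ≤ 1114.
7 columns: 1226 px > 1114. So 6.

6 columns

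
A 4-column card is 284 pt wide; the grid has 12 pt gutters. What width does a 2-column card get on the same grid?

4 columns + 3 gutters: 4c + 3·12 = 284.
4c = 284 − 36 = 248, so c = 62 pt.
2-column span = 2·62 + 1·12 = 136 pt.

136 pt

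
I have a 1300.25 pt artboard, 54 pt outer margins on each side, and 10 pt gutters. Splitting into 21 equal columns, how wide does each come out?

Inside the margins: 1300.25 − 108 = 1192.25 pt.
Subtracting 20 gutters of 10 leaves 992.25 for 21 columns, so c = 47.25 pt.

47.25 pt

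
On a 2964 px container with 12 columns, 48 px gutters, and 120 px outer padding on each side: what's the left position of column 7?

Subtract both margins: 2964 − 2·120 = 2724 px.
12c + 11·48 = 2724 → 12c = 2196 → c = 183 px.
Each column+gutter stride is 231 px; 6 of them past the 120 px margin is 120 + 1386 = 1506 px.

1506 px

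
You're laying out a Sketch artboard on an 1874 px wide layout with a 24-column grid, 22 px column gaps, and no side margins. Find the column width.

57 px

24c + 23·22 = 1874 → 24c = 1368 → c = 57 px.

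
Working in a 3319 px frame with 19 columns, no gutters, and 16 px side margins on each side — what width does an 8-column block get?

Content width = 3319 − 2·16 = 3287 px.
3287 / 19 = 173 px per column.
With no gutters, 8 columns span 8·173 = 1384 px.

1384 px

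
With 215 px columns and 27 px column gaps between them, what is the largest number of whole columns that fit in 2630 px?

10 columns: 10·215 + 9·27 = 2393 px ≤ 2630.
11 columns: 2635 px > 2630. So 10.

10 columns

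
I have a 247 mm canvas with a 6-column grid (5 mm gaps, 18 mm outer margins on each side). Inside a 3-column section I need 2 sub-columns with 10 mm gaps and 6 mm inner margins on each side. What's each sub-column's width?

40.5 mm

Take off 36 mm of margins, leaving 211 mm.
211 − 5·5 = 186; ÷6 gives c = 31 mm.
3-column span = 3·31 + 2·5 = 103 mm.
Inner content = 103 − 2·6 = 91 mm.
Subtracting 1 gap of 10 leaves 81 for 2 columns, so d = 40.5 mm.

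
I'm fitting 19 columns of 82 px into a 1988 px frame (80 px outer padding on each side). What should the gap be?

15 px

Subtract both margins: 1988 − 2·80 = 1828 px.
Columns use 1558 px, leaving 270 px across 18 gaps = 15 px each.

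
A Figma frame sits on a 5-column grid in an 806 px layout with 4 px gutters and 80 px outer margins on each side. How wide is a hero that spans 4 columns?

Take off 160 px of margins, leaving 646 px.
Subtracting 4 gutters of 4 leaves 630 for 5 columns, so c = 126 px.
4-column span = 4·126 + 3·4 = 516 px.

516 px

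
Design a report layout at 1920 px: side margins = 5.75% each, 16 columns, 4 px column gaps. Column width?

Each margin = 5.75% of 1920 = 110.4 px; content = 1920 − 2·110.4 = 1699.2 px.
16c + 15·4 = 1699.2 → 16c = 1639.2 → c = 102.45 px.

102.45 px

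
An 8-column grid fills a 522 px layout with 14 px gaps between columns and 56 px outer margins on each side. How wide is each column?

Inside the margins: 522 − 112 = 410 px.
8c + 7·14 = 410 → 8c = 312 → c = 39 px.

39 px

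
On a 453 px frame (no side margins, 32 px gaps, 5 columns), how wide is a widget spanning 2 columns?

162 px

453 − 4·32 = 325; ÷5 gives c = 65 px.
2 columns plus 1 gap: 130 + 32 = 162 px.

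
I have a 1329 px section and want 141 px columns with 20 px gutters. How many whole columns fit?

Each extra column adds 141 + 20 = 161 px.
(1329 + 20) / 161 = 8.38, so 8 columns fit.

8 columns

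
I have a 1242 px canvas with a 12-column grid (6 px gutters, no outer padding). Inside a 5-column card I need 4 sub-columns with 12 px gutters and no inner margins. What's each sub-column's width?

12 columns + 11 gutters: 12c + 11·6 = 1242.
12c = 1242 − 66 = 1176, so c = 98 px.
5-column span = 5·98 + 4·6 = 514 px.
4d + 3·12 = 514 → 4d = 478 → d = 119.5 px.

119.5 px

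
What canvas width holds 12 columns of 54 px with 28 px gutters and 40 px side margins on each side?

1036 px

Total width: 2·40 + 12·54 + 11·28 = 1036 px.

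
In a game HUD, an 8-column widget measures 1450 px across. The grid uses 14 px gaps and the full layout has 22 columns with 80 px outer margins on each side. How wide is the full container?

4172 px

8c + 7·14 = 1450 → 8c = 1352 → c = 169 px.
Total width: 2·80 + 22·169 + 21·14 = 4172 px.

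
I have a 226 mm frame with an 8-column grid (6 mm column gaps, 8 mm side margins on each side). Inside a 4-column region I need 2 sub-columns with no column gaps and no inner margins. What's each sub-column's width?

Subtract both margins: 226 − 2·8 = 210 mm.
8 columns + 7 column gaps: 8c + 7·6 = 210.
8c = 210 − 42 = 168, so c = 21 mm.
4 columns plus 3 column gaps: 84 + 18 = 102 mm.
With no column gaps, each column is 102/2 = 51 mm.

51 mm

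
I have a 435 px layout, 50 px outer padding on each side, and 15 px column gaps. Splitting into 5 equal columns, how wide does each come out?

55 px

Content width = 435 − 2·50 = 335 px.
5 columns + 4 column gaps: 5c + 4·15 = 335.
5c = 335 − 60 = 275, so c = 55 px.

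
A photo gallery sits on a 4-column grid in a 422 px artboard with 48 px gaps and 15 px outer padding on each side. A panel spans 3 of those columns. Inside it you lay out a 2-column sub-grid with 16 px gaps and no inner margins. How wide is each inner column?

Subtract both margins: 422 − 2·15 = 392 px.
4 columns + 3 gaps: 4c + 3·48 = 392.
4c = 392 − 144 = 248, so c = 62 px.
3 columns plus 2 gaps: 186 + 96 = 282 px.
Subtracting 1 gap of 16 leaves 266 for 2 columns, so d = 133 px.

133 px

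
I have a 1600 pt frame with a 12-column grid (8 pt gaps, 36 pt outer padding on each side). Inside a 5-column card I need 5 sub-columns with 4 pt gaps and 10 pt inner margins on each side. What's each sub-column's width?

119.2 pt

Inside the margins: 1600 − 72 = 1528 pt.
Subtracting 11 gaps of 8 leaves 1440 for 12 columns, so c = 120 pt.
5-column span = 5·120 + 4·8 = 632 pt.
Inner content = 632 − 2·10 = 612 pt.
5 columns + 4 gaps: 5d + 4·4 = 612.
5d = 612 − 16 = 596, so d = 119.2 pt.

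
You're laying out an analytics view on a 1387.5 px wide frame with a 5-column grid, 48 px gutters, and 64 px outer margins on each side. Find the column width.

Inside the margins: 1387.5 − 128 = 1259.5 px.
Subtracting 4 gutters of 48 leaves 1067.5 for 5 columns, so c = 213.5 px.

213.5 px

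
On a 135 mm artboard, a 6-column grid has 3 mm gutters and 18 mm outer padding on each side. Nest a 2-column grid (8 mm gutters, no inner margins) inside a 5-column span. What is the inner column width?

37 mm

Subtract both margins: 135 − 2·18 = 99 mm.
99 − 5·3 = 84; ÷6 gives c = 14 mm.
5 columns plus 4 gutters: 70 + 12 = 82 mm.
2 columns + 1 gutter: 2d + 1·8 = 82.
2d = 82 − 8 = 74, so d = 37 mm.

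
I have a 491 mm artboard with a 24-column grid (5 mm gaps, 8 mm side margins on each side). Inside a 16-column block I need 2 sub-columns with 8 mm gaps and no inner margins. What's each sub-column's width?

Take off 16 mm of margins, leaving 475 mm.
Subtracting 23 gaps of 5 leaves 360 for 24 columns, so c = 15 mm.
Span of 16: 16·15 + 15·5 = 240 + 75 = 315 mm.
Subtracting 1 gap of 8 leaves 307 for 2 columns, so d = 153.5 mm.

153.5 mm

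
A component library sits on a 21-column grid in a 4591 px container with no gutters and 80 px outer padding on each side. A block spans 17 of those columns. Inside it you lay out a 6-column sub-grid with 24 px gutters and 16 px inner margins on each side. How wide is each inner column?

Outer content = 4591 − 2·80 = 4431 px.
21c = 4431 → c = 211 px.
With no gutters, 17 columns span 17·211 = 3587 px.
Inner content = 3587 − 2·16 = 3555 px.
6d + 5·24 = 3555 → 6d = 3435 → d = 572.5 px.

572.5 px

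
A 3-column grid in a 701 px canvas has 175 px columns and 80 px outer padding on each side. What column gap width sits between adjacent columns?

Subtract both margins: 701 − 2·80 = 541 px.
3 columns take 3·175 = 525 px; remaining 16 splits into 2 column gaps.
g = 16 / 2 = 8 px.

8 px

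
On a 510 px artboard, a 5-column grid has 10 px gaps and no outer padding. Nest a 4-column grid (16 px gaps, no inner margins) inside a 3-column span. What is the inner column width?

510 − 4·10 = 470; ÷5 gives c = 94 px.
3-column span = 3·94 + 2·10 = 302 px.
Subtracting 3 gaps of 16 leaves 254 for 4 columns, so d = 63.5 px.

63.5 px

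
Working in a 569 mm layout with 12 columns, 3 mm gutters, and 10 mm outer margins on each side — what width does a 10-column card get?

Inside the margins: 569 − 20 = 549 mm.
549 − 11·3 = 516; ÷12 gives c = 43 mm.
Span of 10: 10·43 + 9·3 = 430 + 27 = 457 mm.

457 mm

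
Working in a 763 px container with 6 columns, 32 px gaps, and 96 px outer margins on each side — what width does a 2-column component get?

169 px

Content width = 763 − 2·96 = 571 px.
6c + 5·32 = 571 → 6c = 411 → c = 68.5 px.
2-column span = 2·68.5 + 1·32 = 169 px.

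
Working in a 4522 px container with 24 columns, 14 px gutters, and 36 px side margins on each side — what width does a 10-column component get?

Take off 72 px of margins, leaving 4450 px.
24 columns + 23 gutters: 24c + 23·14 = 4450.
24c = 4450 − 322 = 4128, so c = 172 px.
Span of 10: 10·172 + 9·14 = 1720 + 126 = 1846 px.

1846 px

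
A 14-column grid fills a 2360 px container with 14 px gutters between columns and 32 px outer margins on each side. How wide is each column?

Take off 64 px of margins, leaving 2296 px.
14c + 13·14 = 2296 → 14c = 2114 → c = 151 px.

151 px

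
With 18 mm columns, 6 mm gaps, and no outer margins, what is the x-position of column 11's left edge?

Each column+gutter stride is 24 mm; with no margin, 10 of them is 240 mm.

240 mm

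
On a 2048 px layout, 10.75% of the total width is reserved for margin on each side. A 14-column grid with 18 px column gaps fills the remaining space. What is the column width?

2048 × (1 − 2·10.75%) = 2048 × 78.5% = 1607.68 px for the columns.
14 columns + 13 column gaps: 14c + 13·18 = 1607.68.
14c = 1607.68 − 234 = 1373.68, so c = 98.12 px.

98.12 px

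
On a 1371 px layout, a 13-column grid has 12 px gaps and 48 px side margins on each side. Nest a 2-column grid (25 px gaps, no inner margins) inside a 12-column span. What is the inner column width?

Subtract both margins: 1371 − 2·48 = 1275 px.
13c + 12·12 = 1275 → 13c = 1131 → c = 87 px.
12 columns plus 11 gaps: 1044 + 132 = 1176 px.
2 columns + 1 gap: 2d + 1·25 = 1176.
2d = 1176 − 25 = 1151, so d = 575.5 px.

575.5 px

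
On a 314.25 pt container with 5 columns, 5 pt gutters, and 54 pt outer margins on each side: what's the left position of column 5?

Content = 314.25 − 2·54 = 206.25 pt.
5c + 4·5 = 206.25 → 5c = 186.25 → c = 37.25 pt.
Column 5 starts at margin + 4·(column + gutter) = 54 + 4·42.25 = 223 pt.

223 pt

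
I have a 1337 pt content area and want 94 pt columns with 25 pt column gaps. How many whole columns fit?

Each extra column adds 94 + 25 = 119 pt.
(1337 + 25) / 119 = 11.45, so 11 columns fit.

11 columns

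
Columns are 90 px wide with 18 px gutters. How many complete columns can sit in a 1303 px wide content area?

12 columns

k columns need k·90 + (k−1)·18 = k·108 − 18.
k·108 − 18 ≤ 1303 → k ≤ 1321 / 108 ≈ 12.23, so k = 12.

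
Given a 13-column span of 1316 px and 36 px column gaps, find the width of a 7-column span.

13c + 12·36 = 1316 → 13c = 884 → c = 68 px.
7 columns plus 6 column gaps: 476 + 216 = 692 px.

692 px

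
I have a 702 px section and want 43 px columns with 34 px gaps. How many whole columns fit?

9 columns: 9·43 + 8·34 = 659 px ≤ 702.
10 columns: 736 px > 702. So 9.

9 columns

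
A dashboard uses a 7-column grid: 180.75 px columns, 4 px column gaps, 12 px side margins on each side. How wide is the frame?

1313.25 px

Frame = 2·12 + 7·180.75 + 6·4 = 24 + 1265.25 + 24 = 1313.25 px.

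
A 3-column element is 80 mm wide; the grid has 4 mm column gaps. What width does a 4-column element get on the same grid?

108 mm

Subtracting 2 column gaps of 4 leaves 72 for 3 columns, so c = 24 mm.
Span of 4: 4·24 + 3·4 = 96 + 12 = 108 mm.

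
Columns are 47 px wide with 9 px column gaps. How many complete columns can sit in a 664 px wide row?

12 columns

k columns need k·47 + (k−1)·9 = k·56 − 9.
k·56 − 9 ≤ 664 → k ≤ 673 / 56 ≈ 12.02, so k = 12.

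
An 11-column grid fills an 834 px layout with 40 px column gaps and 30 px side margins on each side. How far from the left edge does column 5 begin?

326 px

Inside the margins: 834 − 60 = 774 px.
11c + 10·40 = 774 → 11c = 374 → c = 34 px.
Column 5 starts at margin + 4·(column + gutter) = 30 + 4·74 = 326 px.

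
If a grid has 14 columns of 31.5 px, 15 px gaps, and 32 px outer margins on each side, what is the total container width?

700 px

Total width: 2·32 + 14·31.5 + 13·15 = 700 px.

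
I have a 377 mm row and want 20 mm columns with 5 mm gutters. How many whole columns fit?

Each extra column adds 20 + 5 = 25 mm.
(377 + 5) / 25 = 15.28, so 15 columns fit.

15 columns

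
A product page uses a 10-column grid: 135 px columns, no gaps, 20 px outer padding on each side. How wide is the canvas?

1390 px

Canvas = 2·20 + 10·135 = 40 + 1350 = 1390 px.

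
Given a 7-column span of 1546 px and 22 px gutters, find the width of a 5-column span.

1098 px

7c + 6·22 = 1546 → 7c = 1414 → c = 202 px.
5 columns plus 4 gutters: 1010 + 88 = 1098 px.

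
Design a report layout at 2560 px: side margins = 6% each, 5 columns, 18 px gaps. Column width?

436.16 px

Margins: 6% × 2560 = 153.6 px each, so content = 2560 − 307.2 = 2252.8 px.
Subtracting 4 gaps of 18 leaves 2180.8 for 5 columns, so c = 436.16 px.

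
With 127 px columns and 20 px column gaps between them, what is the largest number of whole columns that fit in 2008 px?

13 columns

Each extra column adds 127 + 20 = 147 px.
(2008 + 20) / 147 = 13.80, so 13 columns fit.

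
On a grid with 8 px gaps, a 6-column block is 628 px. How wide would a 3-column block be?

Subtracting 5 gaps of 8 leaves 588 for 6 columns, so c = 98 px.
3 columns plus 2 gaps: 294 + 16 = 310 px.

310 px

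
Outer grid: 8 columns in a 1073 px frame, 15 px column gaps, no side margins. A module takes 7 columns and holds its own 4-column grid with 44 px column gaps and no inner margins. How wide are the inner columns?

8c + 7·15 = 1073 → 8c = 968 → c = 121 px.
Span of 7: 7·121 + 6·15 = 847 + 90 = 937 px.
4d + 3·44 = 937 → 4d = 805 → d = 201.25 px.

201.25 px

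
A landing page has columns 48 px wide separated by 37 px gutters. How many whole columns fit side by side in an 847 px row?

k columns need k·48 + (k−1)·37 = k·85 − 37.
k·85 − 37 ≤ 847 → k ≤ 884 / 85 ≈ 10.40, so k = 10.

10 columns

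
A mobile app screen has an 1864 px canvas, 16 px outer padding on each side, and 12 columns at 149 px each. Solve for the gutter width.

4 px

Take off 32 px of margins, leaving 1832 px.
12·149 + 11g = 1832 → 11g = 44 → g = 4 px.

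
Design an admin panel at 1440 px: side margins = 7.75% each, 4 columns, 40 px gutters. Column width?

274.2 px

Margins: 7.75% × 1440 = 111.6 px each, so content = 1440 − 223.2 = 1216.8 px.
4 columns + 3 gutters: 4c + 3·40 = 1216.8.
4c = 1216.8 − 120 = 1096.8, so c = 274.2 px.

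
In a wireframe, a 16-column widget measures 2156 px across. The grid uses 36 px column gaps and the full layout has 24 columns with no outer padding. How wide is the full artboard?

16c + 15·36 = 2156 → 16c = 1616 → c = 101 px.
Artboard = 24·101 + 23·36 = 2424 + 828 = 3252 px.

3252 px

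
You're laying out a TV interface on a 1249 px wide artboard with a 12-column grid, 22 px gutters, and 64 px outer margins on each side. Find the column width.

Subtract both margins: 1249 − 2·64 = 1121 px.
12c + 11·22 = 1121 → 12c = 879 → c = 73.25 px.

73.25 px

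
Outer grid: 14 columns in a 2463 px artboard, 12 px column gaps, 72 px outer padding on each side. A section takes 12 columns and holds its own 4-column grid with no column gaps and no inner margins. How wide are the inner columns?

496.5 px

Subtract both margins: 2463 − 2·72 = 2319 px.
14c + 13·12 = 2319 → 14c = 2163 → c = 154.5 px.
12 columns plus 11 column gaps: 1854 + 132 = 1986 px.
1986 / 4 = 496.5 px per column.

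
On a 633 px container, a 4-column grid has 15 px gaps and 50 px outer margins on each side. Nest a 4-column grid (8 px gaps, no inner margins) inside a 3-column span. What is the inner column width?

Inside the margins: 633 − 100 = 533 px.
4c + 3·15 = 533 → 4c = 488 → c = 122 px.
Span of 3: 3·122 + 2·15 = 366 + 30 = 396 px.
4 columns + 3 gaps: 4d + 3·8 = 396.
4d = 396 − 24 = 372, so d = 93 px.

93 px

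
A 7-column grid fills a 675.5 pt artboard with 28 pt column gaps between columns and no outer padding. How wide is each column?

675.5 − 6·28 = 507.5; ÷7 gives c = 72.5 pt.

72.5 pt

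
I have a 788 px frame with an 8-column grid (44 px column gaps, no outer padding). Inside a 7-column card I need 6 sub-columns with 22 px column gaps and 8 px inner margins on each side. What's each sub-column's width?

8c + 7·44 = 788 → 8c = 480 → c = 60 px.
7 columns plus 6 column gaps: 420 + 264 = 684 px.
Inner content = 684 − 2·8 = 668 px.
668 − 5·22 = 558; ÷6 gives d = 93 px.

93 px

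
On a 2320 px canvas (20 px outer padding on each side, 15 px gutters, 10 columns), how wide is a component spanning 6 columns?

1362 px

Content width = 2320 − 2·20 = 2280 px.
10c + 9·15 = 2280 → 10c = 2145 → c = 214.5 px.
6-column span = 6·214.5 + 5·15 = 1362 px.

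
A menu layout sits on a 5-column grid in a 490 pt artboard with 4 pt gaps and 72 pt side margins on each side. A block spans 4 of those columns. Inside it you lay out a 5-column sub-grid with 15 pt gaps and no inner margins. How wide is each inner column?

Take off 144 pt of margins, leaving 346 pt.
5 columns + 4 gaps: 5c + 4·4 = 346.
5c = 346 − 16 = 330, so c = 66 pt.
4 columns plus 3 gaps: 264 + 12 = 276 pt.
Subtracting 4 gaps of 15 leaves 216 for 5 columns, so d = 43.2 pt.

43.2 pt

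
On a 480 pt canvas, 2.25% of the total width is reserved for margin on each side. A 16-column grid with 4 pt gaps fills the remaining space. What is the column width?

24.9 pt

Margins: 2.25% × 480 = 10.8 pt each, so content = 480 − 21.6 = 458.4 pt.
16c + 15·4 = 458.4 → 16c = 398.4 → c = 24.9 pt.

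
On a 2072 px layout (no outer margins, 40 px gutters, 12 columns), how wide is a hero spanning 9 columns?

12 columns + 11 gutters: 12c + 11·40 = 2072.
12c = 2072 − 440 = 1632, so c = 136 px.
9 columns plus 8 gutters: 1224 + 320 = 1544 px.

1544 px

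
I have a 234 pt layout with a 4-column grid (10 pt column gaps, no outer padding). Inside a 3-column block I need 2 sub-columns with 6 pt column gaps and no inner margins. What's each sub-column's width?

4 columns + 3 column gaps: 4c + 3·10 = 234.
4c = 234 − 30 = 204, so c = 51 pt.
3-column span = 3·51 + 2·10 = 173 pt.
173 − 1·6 = 167; ÷2 gives d = 83.5 pt.

83.5 pt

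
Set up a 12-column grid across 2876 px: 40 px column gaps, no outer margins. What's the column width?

203 px

Subtracting 11 column gaps of 40 leaves 2436 for 12 columns, so c = 203 px.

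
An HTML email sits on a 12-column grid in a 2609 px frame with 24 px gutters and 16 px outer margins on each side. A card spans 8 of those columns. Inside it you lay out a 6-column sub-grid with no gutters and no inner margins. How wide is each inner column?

285 px

Take off 32 px of margins, leaving 2577 px.
12c + 11·24 = 2577 → 12c = 2313 → c = 192.75 px.
8-column span = 8·192.75 + 7·24 = 1710 px.
With no gutters, each column is 1710/6 = 285 px.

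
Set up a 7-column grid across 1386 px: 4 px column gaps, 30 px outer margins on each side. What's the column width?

186 px

Subtract both margins: 1386 − 2·30 = 1326 px.
7 columns + 6 column gaps: 7c + 6·4 = 1326.
7c = 1326 − 24 = 1302, so c = 186 px.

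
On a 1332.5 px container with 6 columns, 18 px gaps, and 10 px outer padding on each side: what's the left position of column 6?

1118.75 px

Take off 20 px of margins, leaving 1312.5 px.
6c + 5·18 = 1312.5 → 6c = 1222.5 → c = 203.75 px.
Column 6 starts at margin + 5·(column + gutter) = 10 + 5·221.75 = 1118.75 px.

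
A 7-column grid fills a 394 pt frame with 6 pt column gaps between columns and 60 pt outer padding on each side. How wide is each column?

Subtract both margins: 394 − 2·60 = 274 pt.
7 columns + 6 column gaps: 7c + 6·6 = 274.
7c = 274 − 36 = 238, so c = 34 pt.

34 pt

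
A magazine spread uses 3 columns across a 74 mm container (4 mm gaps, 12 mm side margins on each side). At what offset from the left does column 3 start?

Content = 74 − 2·12 = 50 mm.
3 columns + 2 gaps: 3c + 2·4 = 50.
3c = 50 − 8 = 42, so c = 14 mm.
Each column+gutter stride is 18 mm; 2 of them past the 12 mm margin is 12 + 36 = 48 mm.

48 mm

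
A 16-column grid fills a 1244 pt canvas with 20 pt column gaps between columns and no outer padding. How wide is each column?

59 pt

16c + 15·20 = 1244 → 16c = 944 → c = 59 pt.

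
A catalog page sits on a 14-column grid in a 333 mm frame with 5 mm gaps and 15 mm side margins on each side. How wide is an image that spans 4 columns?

83 mm

Take off 30 mm of margins, leaving 303 mm.
14 columns + 13 gaps: 14c + 13·5 = 303.
14c = 303 − 65 = 238, so c = 17 mm.
4-column span = 4·17 + 3·5 = 83 mm.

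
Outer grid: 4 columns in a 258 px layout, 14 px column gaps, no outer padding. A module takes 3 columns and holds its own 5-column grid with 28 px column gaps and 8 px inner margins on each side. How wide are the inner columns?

12.4 px

4 columns + 3 column gaps: 4c + 3·14 = 258.
4c = 258 − 42 = 216, so c = 54 px.
3 columns plus 2 column gaps: 162 + 28 = 190 px.
Inner content = 190 − 2·8 = 174 px.
Subtracting 4 column gaps of 28 leaves 62 for 5 columns, so d = 12.4 px.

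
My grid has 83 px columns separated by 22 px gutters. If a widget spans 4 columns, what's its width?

4 columns plus 3 gutters: 332 + 66 = 398 px.

398 px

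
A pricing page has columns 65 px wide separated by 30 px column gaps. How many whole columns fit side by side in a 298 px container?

3 columns

3 columns: 3·65 + 2·30 = 255 px ≤ 298.
4 columns: 350 px > 298. So 3.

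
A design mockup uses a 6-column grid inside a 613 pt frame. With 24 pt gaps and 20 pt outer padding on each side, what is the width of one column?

75.5 pt

Content width = 613 − 2·20 = 573 pt.
6 columns + 5 gaps: 6c + 5·24 = 573.
6c = 573 − 120 = 453, so c = 75.5 pt.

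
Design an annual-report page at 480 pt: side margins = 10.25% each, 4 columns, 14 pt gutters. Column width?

Margins: 10.25% × 480 = 49.2 pt each, so content = 480 − 98.4 = 381.6 pt.
Subtracting 3 gutters of 14 leaves 339.6 for 4 columns, so c = 84.9 pt.

84.9 pt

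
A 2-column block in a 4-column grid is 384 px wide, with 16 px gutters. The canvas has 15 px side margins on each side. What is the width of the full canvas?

2c + 1·16 = 384 → 2c = 368 → c = 184 px.
Adding margins, columns and gutters: 30 + 736 + 48 = 814 px.

814 px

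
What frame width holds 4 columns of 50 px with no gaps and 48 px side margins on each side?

Summing: 96 + 200 = 296 px.

296 px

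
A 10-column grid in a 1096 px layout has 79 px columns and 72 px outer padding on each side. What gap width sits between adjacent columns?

18 px

Take off 144 px of margins, leaving 952 px.
10·79 + 9g = 952 → 9g = 162 → g = 18 px.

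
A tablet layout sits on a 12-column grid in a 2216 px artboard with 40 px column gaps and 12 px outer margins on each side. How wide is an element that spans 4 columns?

704 px

Subtract both margins: 2216 − 2·12 = 2192 px.
12c + 11·40 = 2192 → 12c = 1752 → c = 146 px.
4-column span = 4·146 + 3·40 = 704 px.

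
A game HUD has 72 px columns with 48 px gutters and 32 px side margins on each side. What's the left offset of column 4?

Each column+gutter stride is 120 px; 3 of them past the 32 px margin is 32 + 360 = 392 px.

392 px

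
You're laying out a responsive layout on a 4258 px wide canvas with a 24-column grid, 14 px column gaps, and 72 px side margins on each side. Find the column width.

Inside the margins: 4258 − 144 = 4114 px.
Subtracting 23 column gaps of 14 leaves 3792 for 24 columns, so c = 158 px.

158 px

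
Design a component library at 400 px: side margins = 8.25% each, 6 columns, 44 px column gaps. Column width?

19 px

400 × (1 − 2·8.25%) = 400 × 83.5% = 334 px for the columns.
6 columns + 5 column gaps: 6c + 5·44 = 334.
6c = 334 − 220 = 114, so c = 19 px.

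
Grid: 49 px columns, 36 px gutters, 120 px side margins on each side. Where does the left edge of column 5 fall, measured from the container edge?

460 px

Column 5 starts at margin + 4·(column + gutter) = 120 + 4·85 = 460 px.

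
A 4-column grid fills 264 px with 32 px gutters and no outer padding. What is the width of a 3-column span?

264 − 3·32 = 168; ÷4 gives c = 42 px.
Span of 3: 3·42 + 2·32 = 126 + 64 = 190 px.

190 px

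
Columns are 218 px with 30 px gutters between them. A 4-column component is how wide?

4 columns plus 3 gutters: 872 + 90 = 962 px.

962 px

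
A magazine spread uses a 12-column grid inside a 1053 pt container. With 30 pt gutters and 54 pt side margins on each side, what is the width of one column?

Inside the margins: 1053 − 108 = 945 pt.
945 − 11·30 = 615; ÷12 gives c = 51.25 pt.

51.25 pt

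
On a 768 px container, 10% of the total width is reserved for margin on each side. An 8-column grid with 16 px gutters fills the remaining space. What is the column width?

Each margin = 10% of 768 = 76.8 px; content = 768 − 2·76.8 = 614.4 px.
Subtracting 7 gutters of 16 leaves 502.4 for 8 columns, so c = 62.8 px.

62.8 px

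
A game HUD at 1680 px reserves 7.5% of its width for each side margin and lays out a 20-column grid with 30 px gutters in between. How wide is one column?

Each margin = 7.5% of 1680 = 126 px; content = 1680 − 2·126 = 1428 px.
Subtracting 19 gutters of 30 leaves 858 for 20 columns, so c = 42.9 px.

42.9 px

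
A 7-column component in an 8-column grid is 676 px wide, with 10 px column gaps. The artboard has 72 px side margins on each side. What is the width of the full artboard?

918 px

676 − 6·10 = 616; ÷7 gives c = 88 px.
Artboard = 2·72 + 8·88 + 7·10 = 144 + 704 + 70 = 918 px.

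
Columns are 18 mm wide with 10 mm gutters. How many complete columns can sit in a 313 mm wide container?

11 columns: 11·18 + 10·10 = 298 mm ≤ 313.
12 columns: 326 mm > 313. So 11.

11 columns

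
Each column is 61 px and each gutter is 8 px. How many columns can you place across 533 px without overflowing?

7 columns

Each extra column adds 61 + 8 = 69 px.
(533 + 8) / 69 = 7.84, so 7 columns fit.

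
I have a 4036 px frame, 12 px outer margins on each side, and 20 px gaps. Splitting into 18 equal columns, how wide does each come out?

204 px

Content width = 4036 − 2·12 = 4012 px.
Subtracting 17 gaps of 20 leaves 3672 for 18 columns, so c = 204 px.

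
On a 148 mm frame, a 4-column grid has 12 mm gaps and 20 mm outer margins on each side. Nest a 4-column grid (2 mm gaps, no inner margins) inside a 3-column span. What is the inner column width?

Subtract both margins: 148 − 2·20 = 108 mm.
108 − 3·12 = 72; ÷4 gives c = 18 mm.
3 columns plus 2 gaps: 54 + 24 = 78 mm.
4d + 3·2 = 78 → 4d = 72 → d = 18 mm.

18 mm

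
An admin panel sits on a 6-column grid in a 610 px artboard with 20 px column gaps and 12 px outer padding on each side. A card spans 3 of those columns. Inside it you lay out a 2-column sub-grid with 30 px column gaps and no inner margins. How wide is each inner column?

126.5 px

Inside the margins: 610 − 24 = 586 px.
6 columns + 5 column gaps: 6c + 5·20 = 586.
6c = 586 − 100 = 486, so c = 81 px.
3-column span = 3·81 + 2·20 = 283 px.
Subtracting 1 column gap of 30 leaves 253 for 2 columns, so d = 126.5 px.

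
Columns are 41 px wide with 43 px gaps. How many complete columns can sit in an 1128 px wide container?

13 columns

k columns need k·41 + (k−1)·43 = k·84 − 43.
k·84 − 43 ≤ 1128 → k ≤ 1171 / 84 ≈ 13.94, so k = 13.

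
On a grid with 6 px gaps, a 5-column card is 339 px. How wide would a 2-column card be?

132 px

5 columns + 4 gaps: 5c + 4·6 = 339.
5c = 339 − 24 = 315, so c = 63 px.
2-column span = 2·63 + 1·6 = 132 px.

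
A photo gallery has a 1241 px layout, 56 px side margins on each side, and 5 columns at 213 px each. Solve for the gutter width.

Subtract both margins: 1241 − 2·56 = 1129 px.
5·213 + 4g = 1129 → 4g = 64 → g = 16 px.

16 px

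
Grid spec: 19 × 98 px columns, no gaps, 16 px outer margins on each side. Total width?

1894 px

Summing: 32 + 1862 = 1894 px.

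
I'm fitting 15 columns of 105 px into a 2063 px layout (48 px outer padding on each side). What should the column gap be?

Subtract both margins: 2063 − 2·48 = 1967 px.
15 columns take 15·105 = 1575 px; remaining 392 splits into 14 column gaps.
g = 392 / 14 = 28 px.

28 px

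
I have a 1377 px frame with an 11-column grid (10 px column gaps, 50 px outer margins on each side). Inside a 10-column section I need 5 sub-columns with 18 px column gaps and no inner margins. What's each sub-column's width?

Inside the margins: 1377 − 100 = 1277 px.
11c + 10·10 = 1277 → 11c = 1177 → c = 107 px.
Span of 10: 10·107 + 9·10 = 1070 + 90 = 1160 px.
1160 − 4·18 = 1088; ÷5 gives d = 217.6 px.

217.6 px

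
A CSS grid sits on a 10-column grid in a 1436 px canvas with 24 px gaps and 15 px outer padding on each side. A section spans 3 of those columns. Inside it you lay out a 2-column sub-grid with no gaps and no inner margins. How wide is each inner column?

Outer content = 1436 − 2·15 = 1406 px.
10 columns + 9 gaps: 10c + 9·24 = 1406.
10c = 1406 − 216 = 1190, so c = 119 px.
3-column span = 3·119 + 2·24 = 405 px.
405 / 2 = 202.5 px per column.

202.5 px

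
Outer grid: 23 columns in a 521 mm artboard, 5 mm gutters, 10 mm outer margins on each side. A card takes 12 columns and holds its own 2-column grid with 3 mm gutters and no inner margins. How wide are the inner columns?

Take off 20 mm of margins, leaving 501 mm.
501 − 22·5 = 391; ÷23 gives c = 17 mm.
12 columns plus 11 gutters: 204 + 55 = 259 mm.
259 − 1·3 = 256; ÷2 gives d = 128 mm.

128 mm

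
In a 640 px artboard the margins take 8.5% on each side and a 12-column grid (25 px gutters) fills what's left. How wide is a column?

21.35 px

Each margin = 8.5% of 640 = 54.4 px; content = 640 − 2·54.4 = 531.2 px.
Subtracting 11 gutters of 25 leaves 256.2 for 12 columns, so c = 21.35 px.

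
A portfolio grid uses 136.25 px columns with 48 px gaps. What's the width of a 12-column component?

2163 px

Span of 12: 12·136.25 + 11·48 = 1635 + 528 = 2163 px.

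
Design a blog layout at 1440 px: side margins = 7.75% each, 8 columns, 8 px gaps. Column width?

1440 × (1 − 2·7.75%) = 1440 × 84.5% = 1216.8 px for the columns.
8c + 7·8 = 1216.8 → 8c = 1160.8 → c = 145.1 px.

145.1 px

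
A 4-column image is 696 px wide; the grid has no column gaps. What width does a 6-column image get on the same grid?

4c = 696 → c = 174 px.
With no column gaps, 6 columns span 6·174 = 1044 px.

1044 px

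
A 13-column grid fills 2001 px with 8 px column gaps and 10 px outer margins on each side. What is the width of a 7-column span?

1063 px

Inside the margins: 2001 − 20 = 1981 px.
1981 − 12·8 = 1885; ÷13 gives c = 145 px.
7 columns plus 6 column gaps: 1015 + 48 = 1063 px.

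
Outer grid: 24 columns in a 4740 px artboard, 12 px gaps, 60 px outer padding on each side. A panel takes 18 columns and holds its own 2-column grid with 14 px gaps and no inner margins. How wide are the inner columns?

1724 px

Take off 120 px of margins, leaving 4620 px.
24c + 23·12 = 4620 → 24c = 4344 → c = 181 px.
Span of 18: 18·181 + 17·12 = 3258 + 204 = 3462 px.
3462 − 1·14 = 3448; ÷2 gives d = 1724 px.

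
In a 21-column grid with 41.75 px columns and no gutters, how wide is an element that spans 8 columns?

With no gutters, 8 columns span 8·41.75 = 334 px.

334 px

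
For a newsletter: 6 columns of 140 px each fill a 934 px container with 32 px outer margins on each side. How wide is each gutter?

6 px

Take off 64 px of margins, leaving 870 px.
6 columns take 6·140 = 840 px; remaining 30 splits into 5 gutters.
g = 30 / 5 = 6 px.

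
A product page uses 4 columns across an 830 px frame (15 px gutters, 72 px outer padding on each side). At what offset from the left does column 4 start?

Subtract both margins: 830 − 2·72 = 686 px.
4 columns + 3 gutters: 4c + 3·15 = 686.
4c = 686 − 45 = 641, so c = 160.25 px.
Each column+gutter stride is 175.25 px; 3 of them past the 72 px margin is 72 + 525.75 = 597.75 px.

597.75 px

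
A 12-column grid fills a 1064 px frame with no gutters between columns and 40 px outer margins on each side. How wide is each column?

82 px

Content width = 1064 − 2·40 = 984 px.
984 / 12 = 82 px per column.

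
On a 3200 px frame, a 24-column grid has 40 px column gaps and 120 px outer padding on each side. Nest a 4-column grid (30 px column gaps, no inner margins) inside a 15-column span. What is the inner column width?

Take off 240 px of margins, leaving 2960 px.
2960 − 23·40 = 2040; ÷24 gives c = 85 px.
15 columns plus 14 column gaps: 1275 + 560 = 1835 px.
4 columns + 3 column gaps: 4d + 3·30 = 1835.
4d = 1835 − 90 = 1745, so d = 436.25 px.

436.25 px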